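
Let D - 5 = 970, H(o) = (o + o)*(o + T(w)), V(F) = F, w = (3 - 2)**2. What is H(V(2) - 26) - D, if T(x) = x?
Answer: 129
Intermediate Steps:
w = 1 (w = 1**2 = 1)
H(o) = 2*o*(1 + o) (H(o) = (o + o)*(o + 1) = (2*o)*(1 + o) = 2*o*(1 + o))
D = 975 (D = 5 + 970 = 975)
H(V(2) - 26) - D = 2*(2 - 26)*(1 + (2 - 26)) - 1*975 = 2*(-24)*(1 - 24) - 975 = 2*(-24)*(-23) - 975 = 1104 - 975 = 129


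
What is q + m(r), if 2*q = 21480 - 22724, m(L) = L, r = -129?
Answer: -751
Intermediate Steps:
q = -622 (q = (21480 - 22724)/2 = (½)*(-1244) = -622)
q + m(r) = -622 - 129 = -751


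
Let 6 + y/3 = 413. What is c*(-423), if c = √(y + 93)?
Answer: -1269*√146 ≈ -15333.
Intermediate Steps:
y = 1221 (y = -18 + 3*413 = -18 + 1239 = 1221)
c = 3*√146 (c = √(1221 + 93) = √1314 = 3*√146 ≈ 36.249)
c*(-423) = (3*√146)*(-423) = -1269*√146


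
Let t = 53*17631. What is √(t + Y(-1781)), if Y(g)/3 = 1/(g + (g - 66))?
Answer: √3074874395307/1814 ≈ 966.67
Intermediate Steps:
t = 934443
Y(g) = 3/(-66 + 2*g) (Y(g) = 3/(g + (g - 66)) = 3/(g + (-66 + g)) = 3/(-66 + 2*g))
√(t + Y(-1781)) = √(934443 + 3/(2*(-33 - 1781))) = √(934443 + (3/2)/(-1814)) = √(934443 + (3/2)*(-1/1814)) = √(934443 - 3/3628) = √(3390159201/3628) = √3074874395307/1814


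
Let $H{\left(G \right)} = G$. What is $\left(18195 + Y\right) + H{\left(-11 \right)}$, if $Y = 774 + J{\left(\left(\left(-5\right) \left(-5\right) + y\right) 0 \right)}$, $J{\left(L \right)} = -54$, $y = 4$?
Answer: $18904$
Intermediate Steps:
$Y = 720$ ($Y = 774 - 54 = 720$)
$\left(18195 + Y\right) + H{\left(-11 \right)} = \left(18195 + 720\right) - 11 = 18915 - 11 = 18904$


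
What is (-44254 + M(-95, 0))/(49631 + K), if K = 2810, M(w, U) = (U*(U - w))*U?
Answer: -44254/52441 ≈ -0.84388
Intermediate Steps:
M(w, U) = U**2*(U - w)
(-44254 + M(-95, 0))/(49631 + K) = (-44254 + 0**2*(0 - 1*(-95)))/(49631 + 2810) = (-44254 + 0*(0 + 95))/52441 = (-44254 + 0*95)*(1/52441) = (-44254 + 0)*(1/52441) = -44254*1/52441 = -44254/52441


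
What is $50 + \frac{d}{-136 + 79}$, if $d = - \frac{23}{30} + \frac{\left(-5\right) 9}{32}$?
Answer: $\frac{1369043}{27360} \approx 50.038$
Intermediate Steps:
$d = - \frac{1043}{480}$ ($d = \left(-23\right) \frac{1}{30} - \frac{45}{32} = - \frac{23}{30} - \frac{45}{32} = - \frac{1043}{480} \approx -2.1729$)
$50 + \frac{d}{-136 + 79} = 50 + \frac{1}{-136 + 79} \left(- \frac{1043}{480}\right) = 50 + \frac{1}{-57} \left(- \frac{1043}{480}\right) = 50 - - \frac{1043}{27360} = 50 + \frac{1043}{27360} = \frac{1369043}{27360}$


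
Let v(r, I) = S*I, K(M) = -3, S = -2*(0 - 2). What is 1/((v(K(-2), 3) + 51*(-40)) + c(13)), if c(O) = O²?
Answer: -1/1859 ≈ -0.00053792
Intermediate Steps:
S = 4 (S = -2*(-2) = 4)
v(r, I) = 4*I
1/((v(K(-2), 3) + 51*(-40)) + c(13)) = 1/((4*3 + 51*(-40)) + 13²) = 1/((12 - 2040) + 169) = 1/(-2028 + 169) = 1/(-1859) = -1/1859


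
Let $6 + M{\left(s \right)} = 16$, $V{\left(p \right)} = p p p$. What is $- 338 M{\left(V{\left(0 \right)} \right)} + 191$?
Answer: $-3189$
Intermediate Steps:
$V{\left(p \right)} = p^{3}$ ($V{\left(p \right)} = p^{2} p = p^{3}$)
$M{\left(s \right)} = 10$ ($M{\left(s \right)} = -6 + 16 = 10$)
$- 338 M{\left(V{\left(0 \right)} \right)} + 191 = \left(-338\right) 10 + 191 = -3380 + 191 = -3189$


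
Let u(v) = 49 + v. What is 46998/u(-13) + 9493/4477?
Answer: 1064403/814 ≈ 1307.6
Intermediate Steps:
46998/u(-13) + 9493/4477 = 46998/(49 - 13) + 9493/4477 = 46998/36 + 9493*(1/4477) = 46998*(1/36) + 863/407 = 2611/2 + 863/407 = 1064403/814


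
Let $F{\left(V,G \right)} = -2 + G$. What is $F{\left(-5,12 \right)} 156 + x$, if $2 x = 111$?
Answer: $\frac{3231}{2} \approx 1615.5$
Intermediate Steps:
$x = \frac{111}{2}$ ($x = \frac{1}{2} \cdot 111 = \frac{111}{2} \approx 55.5$)
$F{\left(-5,12 \right)} 156 + x = \left(-2 + 12\right) 156 + \frac{111}{2} = 10 \cdot 156 + \frac{111}{2} = 1560 + \frac{111}{2} = \frac{3231}{2}$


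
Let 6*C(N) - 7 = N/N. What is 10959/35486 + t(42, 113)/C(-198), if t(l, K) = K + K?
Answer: 3012918/17743 ≈ 169.81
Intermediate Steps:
t(l, K) = 2*K
C(N) = 4/3 (C(N) = 7/6 + (N/N)/6 = 7/6 + (⅙)*1 = 7/6 + ⅙ = 4/3)
10959/35486 + t(42, 113)/C(-198) = 10959/35486 + (2*113)/(4/3) = 10959*(1/35486) + 226*(¾) = 10959/35486 + 339/2 = 3012918/17743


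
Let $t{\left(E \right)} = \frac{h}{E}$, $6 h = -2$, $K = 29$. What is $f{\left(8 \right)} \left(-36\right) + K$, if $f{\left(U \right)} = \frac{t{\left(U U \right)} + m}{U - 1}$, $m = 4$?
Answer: $\frac{947}{112} \approx 8.4554$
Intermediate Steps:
$h = - \frac{1}{3}$ ($h = \frac{1}{6} \left(-2\right) = - \frac{1}{3} \approx -0.33333$)
$t{\left(E \right)} = - \frac{1}{3 E}$
$f{\left(U \right)} = \frac{4 - \frac{1}{3 U^{2}}}{-1 + U}$ ($f{\left(U \right)} = \frac{- \frac{1}{3 U U} + 4}{U - 1} = \frac{- \frac{1}{3 U^{2}} + 4}{-1 + U} = \frac{4 - \frac{1}{3 U^{2}}}{-1 + U}$)
$f{\left(8 \right)} \left(-36\right) + K = \frac{-1 + 12 \cdot 8^{2}}{3 \cdot 64 \left(-1 + 8\right)} \left(-36\right) + 29 = \frac{1}{3} \cdot \frac{1}{64} \cdot \frac{1}{7} \left(-1 + 12 \cdot 64\right) \left(-36\right) + 29 = \frac{1}{3} \cdot \frac{1}{64} \cdot \frac{1}{7} \left(-1 + 768\right) \left(-36\right) + 29 = \frac{1}{3} \cdot \frac{1}{64} \cdot \frac{1}{7} \cdot 767 \left(-36\right) + 29 = \frac{767}{1344} \left(-36\right) + 29 = - \frac{2301}{112} + 29 = \frac{947}{112}$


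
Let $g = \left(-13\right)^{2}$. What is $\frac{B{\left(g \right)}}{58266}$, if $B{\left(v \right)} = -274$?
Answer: $- \frac{137}{29133} \approx -0.0047026$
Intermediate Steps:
$g = 169$
$\frac{B{\left(g \right)}}{58266} = - \frac{274}{58266} = \left(-274\right) \frac{1}{58266} = - \frac{137}{29133}$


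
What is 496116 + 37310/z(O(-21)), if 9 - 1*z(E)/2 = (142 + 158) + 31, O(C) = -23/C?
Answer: 22818671/46 ≈ 4.9606e+5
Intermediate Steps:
z(E) = -644 (z(E) = 18 - 2*((142 + 158) + 31) = 18 - 2*(300 + 31) = 18 - 2*331 = 18 - 662 = -644)
496116 + 37310/z(O(-21)) = 496116 + 37310/(-644) = 496116 + 37310*(-1/644) = 496116 - 2665/46 = 22818671/46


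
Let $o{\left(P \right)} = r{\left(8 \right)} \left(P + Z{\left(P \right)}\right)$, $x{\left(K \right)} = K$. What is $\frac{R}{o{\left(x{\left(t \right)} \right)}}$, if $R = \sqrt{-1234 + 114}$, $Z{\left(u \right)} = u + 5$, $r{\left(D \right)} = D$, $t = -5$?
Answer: $- \frac{i \sqrt{70}}{10} \approx - 0.83666 i$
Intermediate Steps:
$Z{\left(u \right)} = 5 + u$
$o{\left(P \right)} = 40 + 16 P$ ($o{\left(P \right)} = 8 \left(P + \left(5 + P\right)\right) = 8 \left(5 + 2 P\right) = 40 + 16 P$)
$R = 4 i \sqrt{70}$ ($R = \sqrt{-1120} = 4 i \sqrt{70} \approx 33.466 i$)
$\frac{R}{o{\left(x{\left(t \right)} \right)}} = \frac{4 i \sqrt{70}}{40 + 16 \left(-5\right)} = \frac{4 i \sqrt{70}}{40 - 80} = \frac{4 i \sqrt{70}}{-40} = 4 i \sqrt{70} \left(- \frac{1}{40}\right) = - \frac{i \sqrt{70}}{10}$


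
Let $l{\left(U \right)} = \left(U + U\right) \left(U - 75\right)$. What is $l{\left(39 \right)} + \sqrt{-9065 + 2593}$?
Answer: $-2808 + 2 i \sqrt{1618} \approx -2808.0 + 80.449 i$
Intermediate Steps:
$l{\left(U \right)} = 2 U \left(-75 + U\right)$
$l{\left(39 \right)} + \sqrt{-9065 + 2593} = 2 \cdot 39 \left(-75 + 39\right) + \sqrt{-9065 + 2593} = 2 \cdot 39 \left(-36\right) + \sqrt{-6472} = -2808 + 2 i \sqrt{1618}$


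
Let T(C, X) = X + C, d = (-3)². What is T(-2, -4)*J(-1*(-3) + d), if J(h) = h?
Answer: -72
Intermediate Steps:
d = 9
T(C, X) = C + X
T(-2, -4)*J(-1*(-3) + d) = (-2 - 4)*(-1*(-3) + 9) = -6*(3 + 9) = -6*12 = -72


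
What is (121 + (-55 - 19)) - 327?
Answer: -280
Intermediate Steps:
(121 + (-55 - 19)) - 327 = (121 - 74) - 327 = 47 - 327 = -280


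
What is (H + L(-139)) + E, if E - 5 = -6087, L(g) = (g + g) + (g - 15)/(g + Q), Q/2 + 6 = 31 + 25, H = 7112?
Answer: 29482/39 ≈ 755.95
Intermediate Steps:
Q = 100 (Q = -12 + 2*(31 + 25) = -12 + 2*56 = -12 + 112 = 100)
L(g) = 2*g + (-15 + g)/(100 + g) (L(g) = (g + g) + (g - 15)/(g + 100) = 2*g + (-15 + g)/(100 + g))
E = -6082 (E = 5 - 6087 = -6082)
(H + L(-139)) + E = (7112 + (-15 + 2*(-139)**2 + 201*(-139))/(100 - 139)) - 6082 = (7112 + (-15 + 2*19321 - 27939)/(-39)) - 6082 = (7112 - (-15 + 38642 - 27939)/39) - 6082 = (7112 - 1/39*10688) - 6082 = (7112 - 10688/39) - 6082 = 266680/39 - 6082 = 29482/39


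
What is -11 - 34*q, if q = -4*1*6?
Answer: 805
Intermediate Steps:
q = -24 (q = -4*6 = -24)
-11 - 34*q = -11 - 34*(-24) = -11 + 816 = 805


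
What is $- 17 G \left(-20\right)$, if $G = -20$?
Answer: $-6800$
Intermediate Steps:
$- 17 G \left(-20\right) = \left(-17\right) \left(-20\right) \left(-20\right) = 340 \left(-20\right) = -6800$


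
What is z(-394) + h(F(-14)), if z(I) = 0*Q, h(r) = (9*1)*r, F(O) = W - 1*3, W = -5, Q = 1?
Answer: -72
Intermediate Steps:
F(O) = -8 (F(O) = -5 - 1*3 = -5 - 3 = -8)
h(r) = 9*r
z(I) = 0 (z(I) = 0*1 = 0)
z(-394) + h(F(-14)) = 0 + 9*(-8) = 0 - 72 = -72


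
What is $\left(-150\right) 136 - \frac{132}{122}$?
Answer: $- \frac{1244466}{61} \approx -20401.0$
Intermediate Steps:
$\left(-150\right) 136 - \frac{132}{122} = -20400 - \frac{66}{61} = - \frac{1244466}{61}$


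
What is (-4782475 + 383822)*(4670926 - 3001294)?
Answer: -7344131805696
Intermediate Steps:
(-4782475 + 383822)*(4670926 - 3001294) = -4398653*1669632 = -7344131805696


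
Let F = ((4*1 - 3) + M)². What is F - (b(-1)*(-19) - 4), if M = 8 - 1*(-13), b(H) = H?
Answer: 469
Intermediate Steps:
M = 21 (M = 8 + 13 = 21)
F = 484 (F = ((4*1 - 3) + 21)² = ((4 - 3) + 21)² = (1 + 21)² = 22² = 484)
F - (b(-1)*(-19) - 4) = 484 - (-1*(-19) - 4) = 484 - (19 - 4) = 484 - 1*15 = 484 - 15 = 469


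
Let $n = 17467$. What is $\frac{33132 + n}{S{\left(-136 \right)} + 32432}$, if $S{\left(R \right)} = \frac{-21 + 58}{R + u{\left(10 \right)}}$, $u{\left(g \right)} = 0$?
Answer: $\frac{6881464}{4410715} \approx 1.5602$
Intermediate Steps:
$S{\left(R \right)} = \frac{37}{R}$ ($S{\left(R \right)} = \frac{-21 + 58}{R + 0} = \frac{37}{R}$)
$\frac{33132 + n}{S{\left(-136 \right)} + 32432} = \frac{33132 + 17467}{\frac{37}{-136} + 32432} = \frac{50599}{37 \left(- \frac{1}{136}\right) + 32432} = \frac{50599}{- \frac{37}{136} + 32432} = \frac{50599}{\frac{4410715}{136}} = 50599 \cdot \frac{136}{4410715} = \frac{6881464}{4410715}$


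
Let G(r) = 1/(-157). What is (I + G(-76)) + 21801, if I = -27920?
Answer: -960684/157 ≈ -6119.0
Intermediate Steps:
G(r) = -1/157
(I + G(-76)) + 21801 = (-27920 - 1/157) + 21801 = -4383441/157 + 21801 = -960684/157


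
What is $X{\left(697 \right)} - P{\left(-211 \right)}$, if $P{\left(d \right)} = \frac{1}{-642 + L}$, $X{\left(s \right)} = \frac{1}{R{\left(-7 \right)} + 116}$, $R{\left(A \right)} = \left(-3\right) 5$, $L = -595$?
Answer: $\frac{1338}{124937} \approx 0.010709$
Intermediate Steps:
$R{\left(A \right)} = -15$
$X{\left(s \right)} = \frac{1}{101}$ ($X{\left(s \right)} = \frac{1}{-15 + 116} = \frac{1}{101}$)
$P{\left(d \right)} = - \frac{1}{1237}$ ($P{\left(d \right)} = \frac{1}{-642 - 595} = \frac{1}{-1237} = - \frac{1}{1237}$)
$X{\left(697 \right)} - P{\left(-211 \right)} = \frac{1}{101} - - \frac{1}{1237} = \frac{1}{101} + \frac{1}{1237} = \frac{1338}{124937}$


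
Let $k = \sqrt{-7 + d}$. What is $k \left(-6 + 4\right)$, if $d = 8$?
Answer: $-2$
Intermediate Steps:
$k = 1$ ($k = \sqrt{-7 + 8} = \sqrt{1} = 1$)
$k \left(-6 + 4\right) = 1 \left(-6 + 4\right) = 1 \left(-2\right) = -2$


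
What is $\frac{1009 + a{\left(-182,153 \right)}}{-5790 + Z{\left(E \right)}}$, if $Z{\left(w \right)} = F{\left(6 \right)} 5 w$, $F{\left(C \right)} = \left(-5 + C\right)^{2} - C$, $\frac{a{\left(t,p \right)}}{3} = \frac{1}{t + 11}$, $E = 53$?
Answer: $- \frac{57512}{405555} \approx -0.14181$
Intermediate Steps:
$a{\left(t,p \right)} = \frac{3}{11 + t}$ ($a{\left(t,p \right)} = \frac{3}{t + 11} = \frac{3}{11 + t}$)
$Z{\left(w \right)} = - 25 w$ ($Z{\left(w \right)} = \left(\left(-5 + 6\right)^{2} - 6\right) 5 w = \left(1^{2} - 6\right) 5 w = \left(1 - 6\right) 5 w = \left(-5\right) 5 w = - 25 w$)
$\frac{1009 + a{\left(-182,153 \right)}}{-5790 + Z{\left(E \right)}} = \frac{1009 + \frac{3}{11 - 182}}{-5790 - 1325} = \frac{1009 + \frac{3}{-171}}{-5790 - 1325} = \frac{1009 + 3 \left(- \frac{1}{171}\right)}{-7115} = \left(1009 - \frac{1}{57}\right) \left(- \frac{1}{7115}\right) = \frac{57512}{57} \left(- \frac{1}{7115}\right) = - \frac{57512}{405555}$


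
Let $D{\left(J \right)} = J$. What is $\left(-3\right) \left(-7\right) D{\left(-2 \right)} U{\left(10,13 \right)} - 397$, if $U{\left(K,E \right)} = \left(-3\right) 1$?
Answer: $-271$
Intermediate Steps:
$U{\left(K,E \right)} = -3$
$\left(-3\right) \left(-7\right) D{\left(-2 \right)} U{\left(10,13 \right)} - 397 = \left(-3\right) \left(-7\right) \left(-2\right) \left(-3\right) - 397 = 21 \left(-2\right) \left(-3\right) - 397 = \left(-42\right) \left(-3\right) - 397 = 126 - 397 = -271$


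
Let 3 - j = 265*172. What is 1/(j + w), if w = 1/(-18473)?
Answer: -18473/841943922 ≈ -2.1941e-5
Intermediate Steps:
w = -1/18473 ≈ -5.4133e-5
j = -45577 (j = 3 - 265*172 = 3 - 1*45580 = 3 - 45580 = -45577)
1/(j + w) = 1/(-45577 - 1/18473) = 1/(-841943922/18473) = -18473/841943922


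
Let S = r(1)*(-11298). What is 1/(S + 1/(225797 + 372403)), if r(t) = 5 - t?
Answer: -598200/27033854399 ≈ -2.2128e-5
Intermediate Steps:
S = -45192 (S = (5 - 1*1)*(-11298) = (5 - 1)*(-11298) = 4*(-11298) = -45192)
1/(S + 1/(225797 + 372403)) = 1/(-45192 + 1/(225797 + 372403)) = 1/(-45192 + 1/598200) = 1/(-27033854399/598200) = -598200/27033854399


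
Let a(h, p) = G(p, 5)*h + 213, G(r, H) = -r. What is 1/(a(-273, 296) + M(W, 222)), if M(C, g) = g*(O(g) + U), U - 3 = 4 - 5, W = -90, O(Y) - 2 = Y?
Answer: 1/131193 ≈ 7.6224e-6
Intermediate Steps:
O(Y) = 2 + Y
a(h, p) = 213 - h*p (a(h, p) = (-p)*h + 213 = -h*p + 213 = 213 - h*p)
U = 2 (U = 3 + (4 - 5) = 3 - 1 = 2)
M(C, g) = g*(4 + g) (M(C, g) = g*((2 + g) + 2) = g*(4 + g))
1/(a(-273, 296) + M(W, 222)) = 1/((213 - 1*(-273)*296) + 222*(4 + 222)) = 1/((213 + 80808) + 222*226) = 1/(81021 + 50172) = 1/131193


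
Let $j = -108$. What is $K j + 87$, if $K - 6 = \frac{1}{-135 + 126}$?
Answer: $-549$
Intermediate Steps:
$K = \frac{53}{9}$ ($K = 6 + \frac{1}{-135 + 126} = 6 + \frac{1}{-9} = 6 - \frac{1}{9} = \frac{53}{9} \approx 5.8889$)
$K j + 87 = \frac{53}{9} \left(-108\right) + 87 = -636 + 87 = -549$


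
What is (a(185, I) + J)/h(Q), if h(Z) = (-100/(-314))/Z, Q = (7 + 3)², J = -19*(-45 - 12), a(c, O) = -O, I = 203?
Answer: 276320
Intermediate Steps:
J = 1083 (J = -19*(-57) = 1083)
Q = 100 (Q = 10² = 100)
h(Z) = 50/(157*Z) (h(Z) = (-100*(-1/314))/Z = 50/(157*Z))
(a(185, I) + J)/h(Q) = (-1*203 + 1083)/(((50/157)/100)) = (-203 + 1083)/(((50/157)*(1/100))) = 880/(1/314) = 880*314 = 276320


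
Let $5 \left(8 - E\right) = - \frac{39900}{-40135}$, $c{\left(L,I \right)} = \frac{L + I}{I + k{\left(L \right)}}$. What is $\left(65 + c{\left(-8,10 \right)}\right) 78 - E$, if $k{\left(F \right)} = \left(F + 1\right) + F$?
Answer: $\frac{201919138}{40135} \approx 5031.0$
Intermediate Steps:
$k{\left(F \right)} = 1 + 2 F$ ($k{\left(F \right)} = \left(1 + F\right) + F = 1 + 2 F$)
$c{\left(L,I \right)} = \frac{I + L}{1 + I + 2 L}$ ($c{\left(L,I \right)} = \frac{L + I}{I + \left(1 + 2 L\right)} = \frac{I + L}{1 + I + 2 L}$)
$E = \frac{62620}{8027}$ ($E = 8 - \frac{\left(-39900\right) \frac{1}{-40135}}{5} = 8 - \frac{\left(-39900\right) \left(- \frac{1}{40135}\right)}{5} = 8 - \frac{1596}{8027} = \frac{62620}{8027} \approx 7.8012$)
$\left(65 + c{\left(-8,10 \right)}\right) 78 - E = \left(65 + \frac{10 - 8}{1 + 10 + 2 \left(-8\right)}\right) 78 - \frac{62620}{8027} = \left(65 + \frac{1}{1 + 10 - 16} \cdot 2\right) 78 - \frac{62620}{8027} = \left(65 + \frac{1}{-5} \cdot 2\right) 78 - \frac{62620}{8027} = \left(65 - \frac{2}{5}\right) 78 - \frac{62620}{8027} = \frac{323}{5} \cdot 78 - \frac{62620}{8027} = \frac{25194}{5} - \frac{62620}{8027} = \frac{201919138}{40135}$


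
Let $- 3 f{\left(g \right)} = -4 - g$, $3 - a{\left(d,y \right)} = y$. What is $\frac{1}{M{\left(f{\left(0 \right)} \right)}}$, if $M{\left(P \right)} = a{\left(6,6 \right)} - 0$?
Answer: $- \frac{1}{3} \approx -0.33333$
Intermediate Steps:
$a{\left(d,y \right)} = 3 - y$
$f{\left(g \right)} = \frac{4}{3} + \frac{g}{3}$ ($f{\left(g \right)} = - \frac{-4 - g}{3} = \frac{4}{3} + \frac{g}{3}$)
$M{\left(P \right)} = -3$ ($M{\left(P \right)} = \left(3 - 6\right) - 0 = \left(3 - 6\right) + 0 = -3 + 0 = -3$)
$\frac{1}{M{\left(f{\left(0 \right)} \right)}} = \frac{1}{-3} = - \frac{1}{3}$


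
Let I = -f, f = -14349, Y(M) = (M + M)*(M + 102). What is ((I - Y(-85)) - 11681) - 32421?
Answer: -26863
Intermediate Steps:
Y(M) = 2*M*(102 + M) (Y(M) = (2*M)*(102 + M) = 2*M*(102 + M))
I = 14349 (I = -1*(-14349) = 14349)
((I - Y(-85)) - 11681) - 32421 = ((14349 - 2*(-85)*(102 - 85)) - 11681) - 32421 = ((14349 - 2*(-85)*17) - 11681) - 32421 = ((14349 - 1*(-2890)) - 11681) - 32421 = ((14349 + 2890) - 11681) - 32421 = (17239 - 11681) - 32421 = 5558 - 32421 = -26863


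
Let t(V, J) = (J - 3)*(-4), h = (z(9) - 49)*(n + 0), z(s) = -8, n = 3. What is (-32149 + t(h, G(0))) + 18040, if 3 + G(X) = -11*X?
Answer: -14085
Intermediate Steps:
G(X) = -3 - 11*X
h = -171 (h = (-8 - 49)*(3 + 0) = -57*3 = -171)
t(V, J) = 12 - 4*J (t(V, J) = (-3 + J)*(-4) = 12 - 4*J)
(-32149 + t(h, G(0))) + 18040 = (-32149 + (12 - 4*(-3 - 11*0))) + 18040 = (-32149 + (12 - 4*(-3 + 0))) + 18040 = (-32149 + (12 - 4*(-3))) + 18040 = (-32149 + (12 + 12)) + 18040 = (-32149 + 24) + 18040 = -32125 + 18040 = -14085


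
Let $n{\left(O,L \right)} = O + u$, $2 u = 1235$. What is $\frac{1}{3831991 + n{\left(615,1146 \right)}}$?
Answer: $\frac{2}{7666447} \approx 2.6088 \cdot 10^{-7}$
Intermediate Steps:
$u = \frac{1235}{2}$ ($u = \frac{1}{2} \cdot 1235 = \frac{1235}{2} \approx 617.5$)
$n{\left(O,L \right)} = \frac{1235}{2} + O$ ($n{\left(O,L \right)} = O + \frac{1235}{2} = \frac{1235}{2} + O$)
$\frac{1}{3831991 + n{\left(615,1146 \right)}} = \frac{1}{3831991 + \left(\frac{1235}{2} + 615\right)} = \frac{1}{3831991 + \frac{2465}{2}} = \frac{1}{\frac{7666447}{2}} = \frac{2}{7666447}$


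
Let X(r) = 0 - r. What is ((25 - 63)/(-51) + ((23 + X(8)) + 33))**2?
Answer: 6180196/2601 ≈ 2376.1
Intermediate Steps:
X(r) = -r
((25 - 63)/(-51) + ((23 + X(8)) + 33))**2 = ((25 - 63)/(-51) + ((23 - 1*8) + 33))**2 = (-38*(-1/51) + ((23 - 8) + 33))**2 = (38/51 + (15 + 33))**2 = (38/51 + 48)**2 = (2486/51)**2 = 6180196/2601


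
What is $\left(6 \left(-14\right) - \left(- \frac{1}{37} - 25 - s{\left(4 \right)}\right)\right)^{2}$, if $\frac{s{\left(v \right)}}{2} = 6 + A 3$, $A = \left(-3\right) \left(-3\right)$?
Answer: $\frac{67600}{1369} \approx 49.379$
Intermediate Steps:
$A = 9$
$s{\left(v \right)} = 66$ ($s{\left(v \right)} = 2 \left(6 + 9 \cdot 3\right) = 2 \left(6 + 27\right) = 2 \cdot 33 = 66$)
$\left(6 \left(-14\right) - \left(- \frac{1}{37} - 25 - s{\left(4 \right)}\right)\right)^{2} = \left(6 \left(-14\right) + \left(66 - \left(\frac{1}{-37} - 25\right)\right)\right)^{2} = \left(-84 + \left(66 - \left(- \frac{1}{37} - 25\right)\right)\right)^{2} = \left(-84 + \left(66 - - \frac{926}{37}\right)\right)^{2} = \left(-84 + \left(66 + \frac{926}{37}\right)\right)^{2} = \left(-84 + \frac{3368}{37}\right)^{2} = \left(\frac{260}{37}\right)^{2} = \frac{67600}{1369}$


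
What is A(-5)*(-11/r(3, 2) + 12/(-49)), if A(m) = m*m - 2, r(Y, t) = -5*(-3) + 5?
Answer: -17917/980 ≈ -18.283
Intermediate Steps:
r(Y, t) = 20 (r(Y, t) = 15 + 5 = 20)
A(m) = -2 + m**2 (A(m) = m**2 - 2 = -2 + m**2)
A(-5)*(-11/r(3, 2) + 12/(-49)) = (-2 + (-5)**2)*(-11/20 + 12/(-49)) = (-2 + 25)*(-11*1/20 + 12*(-1/49)) = 23*(-11/20 - 12/49) = 23*(-779/980) = -17917/980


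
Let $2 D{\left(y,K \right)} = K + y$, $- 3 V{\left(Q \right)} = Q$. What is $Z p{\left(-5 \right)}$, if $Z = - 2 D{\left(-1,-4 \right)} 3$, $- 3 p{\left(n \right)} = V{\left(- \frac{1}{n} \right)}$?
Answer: $\frac{1}{3} \approx 0.33333$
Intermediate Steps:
$V{\left(Q \right)} = - \frac{Q}{3}$
$D{\left(y,K \right)} = \frac{K}{2} + \frac{y}{2}$ ($D{\left(y,K \right)} = \frac{K + y}{2} = \frac{K}{2} + \frac{y}{2}$)
$p{\left(n \right)} = - \frac{1}{9 n}$ ($p{\left(n \right)} = - \frac{\left(- \frac{1}{3}\right) \left(- \frac{1}{n}\right)}{3} = - \frac{\frac{1}{3} \frac{1}{n}}{3} = - \frac{1}{9 n}$)
$Z = 15$ ($Z = - 2 \left(\frac{1}{2} \left(-4\right) + \frac{1}{2} \left(-1\right)\right) 3 = - 2 \left(-2 - \frac{1}{2}\right) 3 = \left(-2\right) \left(- \frac{5}{2}\right) 3 = 5 \cdot 3 = 15$)
$Z p{\left(-5 \right)} = 15 \left(- \frac{1}{9 \left(-5\right)}\right) = 15 \left(\left(- \frac{1}{9}\right) \left(- \frac{1}{5}\right)\right) = 15 \cdot \frac{1}{45} = \frac{1}{3}$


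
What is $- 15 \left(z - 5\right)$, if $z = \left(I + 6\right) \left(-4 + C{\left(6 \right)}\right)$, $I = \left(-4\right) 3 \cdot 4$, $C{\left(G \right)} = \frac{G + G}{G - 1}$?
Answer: $-933$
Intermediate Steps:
$C{\left(G \right)} = \frac{2 G}{-1 + G}$
$I = -48$ ($I = \left(-12\right) 4 = -48$)
$z = \frac{336}{5}$ ($z = \left(-48 + 6\right) \left(-4 + 2 \cdot 6 \frac{1}{-1 + 6}\right) = - 42 \left(-4 + 2 \cdot 6 \cdot \frac{1}{5}\right) = - 42 \left(-4 + \frac{12}{5}\right) = \left(-42\right) \left(- \frac{8}{5}\right) = \frac{336}{5} \approx 67.2$)
$- 15 \left(z - 5\right) = - 15 \left(\frac{336}{5} - 5\right) = \left(-15\right) \frac{311}{5} = -933$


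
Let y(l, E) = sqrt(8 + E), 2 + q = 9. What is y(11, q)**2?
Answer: 15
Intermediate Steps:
q = 7 (q = -2 + 9 = 7)
y(11, q)**2 = (sqrt(8 + 7))**2 = (sqrt(15))**2 = 15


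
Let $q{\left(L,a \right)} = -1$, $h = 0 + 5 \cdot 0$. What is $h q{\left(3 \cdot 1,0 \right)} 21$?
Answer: $0$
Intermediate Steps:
$h = 0$ ($h = 0 + 0 = 0$)
$h q{\left(3 \cdot 1,0 \right)} 21 = 0 \left(-1\right) 21 = 0 \cdot 21 = 0$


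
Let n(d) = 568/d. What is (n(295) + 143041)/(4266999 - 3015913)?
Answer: 42197663/369070370 ≈ 0.11434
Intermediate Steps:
(n(295) + 143041)/(4266999 - 3015913) = (568/295 + 143041)/(4266999 - 3015913) = (568*(1/295) + 143041)/1251086 = (568/295 + 143041)*(1/1251086) = (42197663/295)*(1/1251086) = 42197663/369070370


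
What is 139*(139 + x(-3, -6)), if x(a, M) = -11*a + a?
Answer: 23491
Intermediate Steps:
x(a, M) = -10*a
139*(139 + x(-3, -6)) = 139*(139 - 10*(-3)) = 139*(139 + 30) = 139*169 = 23491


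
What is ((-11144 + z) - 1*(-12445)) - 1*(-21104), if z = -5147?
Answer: 17258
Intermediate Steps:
((-11144 + z) - 1*(-12445)) - 1*(-21104) = ((-11144 - 5147) - 1*(-12445)) - 1*(-21104) = (-16291 + 12445) + 21104 = -3846 + 21104 = 17258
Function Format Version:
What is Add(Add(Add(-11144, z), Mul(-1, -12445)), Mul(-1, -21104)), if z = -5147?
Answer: 17258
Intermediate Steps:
Add(Add(Add(-11144, z), Mul(-1, -12445)), Mul(-1, -21104)) = Add(Add(Add(-11144, -5147), Mul(-1, -12445)), Mul(-1, -21104)) = Add(Add(-16291, 12445), 21104) = Add(-3846, 21104) = 17258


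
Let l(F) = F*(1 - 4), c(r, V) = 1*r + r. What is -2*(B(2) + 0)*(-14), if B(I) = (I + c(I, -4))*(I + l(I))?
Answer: -672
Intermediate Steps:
c(r, V) = 2*r (c(r, V) = r + r = 2*r)
l(F) = -3*F (l(F) = F*(-3) = -3*F)
B(I) = -6*I² (B(I) = (I + 2*I)*(I - 3*I) = (3*I)*(-2*I) = -6*I²)
-2*(B(2) + 0)*(-14) = -2*(-6*2² + 0)*(-14) = -2*(-6*4 + 0)*(-14) = -2*(-24 + 0)*(-14) = -2*(-24)*(-14) = 48*(-14) = -672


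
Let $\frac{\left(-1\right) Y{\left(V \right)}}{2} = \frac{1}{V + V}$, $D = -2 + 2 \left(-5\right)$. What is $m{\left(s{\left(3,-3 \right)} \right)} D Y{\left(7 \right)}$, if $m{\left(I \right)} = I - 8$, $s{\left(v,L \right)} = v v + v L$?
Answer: $- \frac{96}{7} \approx -13.714$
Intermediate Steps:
$D = -12$ ($D = -2 - 10 = -12$)
$Y{\left(V \right)} = - \frac{1}{V}$ ($Y{\left(V \right)} = - \frac{2}{V + V} = - \frac{2}{2 V} = - 2 \frac{1}{2 V} = - \frac{1}{V}$)
$s{\left(v,L \right)} = v^{2} + L v$
$m{\left(I \right)} = -8 + I$
$m{\left(s{\left(3,-3 \right)} \right)} D Y{\left(7 \right)} = \left(-8 + 3 \left(-3 + 3\right)\right) \left(-12\right) \left(- \frac{1}{7}\right) = \left(-8 + 3 \cdot 0\right) \left(-12\right) \left(\left(-1\right) \frac{1}{7}\right) = \left(-8 + 0\right) \left(-12\right) \left(- \frac{1}{7}\right) = \left(-8\right) \left(-12\right) \left(- \frac{1}{7}\right) = 96 \left(- \frac{1}{7}\right) = - \frac{96}{7}$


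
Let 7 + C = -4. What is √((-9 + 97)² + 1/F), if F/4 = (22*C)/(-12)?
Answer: √3748102/22 ≈ 88.000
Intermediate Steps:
C = -11 (C = -7 - 4 = -11)
F = 242/3 (F = 4*((22*(-11))/(-12)) = 4*(-242*(-1/12)) = 4*(121/6) = 242/3 ≈ 80.667)
√((-9 + 97)² + 1/F) = √((-9 + 97)² + 1/(242/3)) = √(88² + 3/242) = √(7744 + 3/242) = √(1874051/242) = √3748102/22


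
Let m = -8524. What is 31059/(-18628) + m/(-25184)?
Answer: -38962799/29320472 ≈ -1.3289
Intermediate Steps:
31059/(-18628) + m/(-25184) = 31059/(-18628) - 8524/(-25184) = 31059*(-1/18628) - 8524*(-1/25184) = -31059/18628 + 2131/6296 = -38962799/29320472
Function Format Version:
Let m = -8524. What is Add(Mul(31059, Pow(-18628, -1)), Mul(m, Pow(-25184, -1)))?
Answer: Rational(-38962799, 29320472) ≈ -1.3289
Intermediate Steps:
Add(Mul(31059, Pow(-18628, -1)), Mul(m, Pow(-25184, -1))) = Add(Mul(31059, Pow(-18628, -1)), Mul(-8524, Pow(-25184, -1))) = Add(Mul(31059, Rational(-1, 18628)), Mul(-8524, Rational(-1, 25184))) = Add(Rational(-31059, 18628), Rational(2131, 6296)) = Rational(-38962799, 29320472)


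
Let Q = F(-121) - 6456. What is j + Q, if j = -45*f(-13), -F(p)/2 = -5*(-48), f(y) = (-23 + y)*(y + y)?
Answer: -49056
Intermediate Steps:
f(y) = 2*y*(-23 + y) (f(y) = (-23 + y)*(2*y) = 2*y*(-23 + y))
F(p) = -480 (F(p) = -(-10)*(-48) = -2*240 = -480)
Q = -6936 (Q = -480 - 6456 = -6936)
j = -42120 (j = -90*(-13)*(-23 - 13) = -90*(-13)*(-36) = -45*936 = -42120)
j + Q = -42120 - 6936 = -49056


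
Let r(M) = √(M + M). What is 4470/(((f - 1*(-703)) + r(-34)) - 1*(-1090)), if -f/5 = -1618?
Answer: 14725670/32557919 - 2980*I*√17/32557919 ≈ 0.45229 - 0.00037738*I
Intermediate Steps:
f = 8090 (f = -5*(-1618) = 8090)
r(M) = √2*√M (r(M) = √(2*M) = √2*√M)
4470/(((f - 1*(-703)) + r(-34)) - 1*(-1090)) = 4470/(((8090 - 1*(-703)) + √2*√(-34)) - 1*(-1090)) = 4470/(((8090 + 703) + √2*(I*√34)) + 1090) = 4470/((8793 + 2*I*√17) + 1090) = 4470/(9883 + 2*I*√17)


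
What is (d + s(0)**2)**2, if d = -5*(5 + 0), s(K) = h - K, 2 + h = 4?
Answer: 441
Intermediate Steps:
h = 2 (h = -2 + 4 = 2)
s(K) = 2 - K
d = -25 (d = -5*5 = -25)
(d + s(0)**2)**2 = (-25 + (2 - 1*0)**2)**2 = (-25 + (2 + 0)**2)**2 = (-25 + 2**2)**2 = (-25 + 4)**2 = (-21)**2 = 441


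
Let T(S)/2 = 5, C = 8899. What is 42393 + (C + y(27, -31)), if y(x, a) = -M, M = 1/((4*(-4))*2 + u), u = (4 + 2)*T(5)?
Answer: 1436175/28 ≈ 51292.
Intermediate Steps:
T(S) = 10 (T(S) = 2*5 = 10)
u = 60 (u = (4 + 2)*10 = 6*10 = 60)
M = 1/28 (M = 1/((4*(-4))*2 + 60) = 1/(-16*2 + 60) = 1/(-32 + 60) = 1/28 ≈ 0.035714)
y(x, a) = -1/28 (y(x, a) = -1*1/28 = -1/28)
42393 + (C + y(27, -31)) = 42393 + (8899 - 1/28) = 42393 + 249171/28 = 1436175/28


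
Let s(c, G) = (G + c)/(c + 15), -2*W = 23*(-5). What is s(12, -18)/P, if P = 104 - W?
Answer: -4/837 ≈ -0.0047790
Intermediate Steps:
W = 115/2 (W = -23*(-5)/2 = -½*(-115) = 115/2 ≈ 57.500)
s(c, G) = (G + c)/(15 + c)
P = 93/2 (P = 104 - 1*115/2 = 104 - 115/2 = 93/2 ≈ 46.500)
s(12, -18)/P = ((-18 + 12)/(15 + 12))/(93/2) = (-6/27)*(2/93) = ((1/27)*(-6))*(2/93) = -2/9*2/93 = -4/837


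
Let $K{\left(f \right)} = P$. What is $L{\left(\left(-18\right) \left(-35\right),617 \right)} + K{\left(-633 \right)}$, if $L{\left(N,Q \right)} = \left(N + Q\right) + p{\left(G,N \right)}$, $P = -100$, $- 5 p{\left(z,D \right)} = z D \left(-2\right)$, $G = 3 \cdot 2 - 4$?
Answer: $1651$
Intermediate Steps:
$G = 2$ ($G = 6 - 4 = 2$)
$p{\left(z,D \right)} = \frac{2 D z}{5}$ ($p{\left(z,D \right)} = - \frac{z D \left(-2\right)}{5} = - \frac{D z \left(-2\right)}{5} = - \frac{\left(-2\right) D z}{5} = \frac{2 D z}{5}$)
$K{\left(f \right)} = -100$
$L{\left(N,Q \right)} = Q + \frac{9 N}{5}$ ($L{\left(N,Q \right)} = \left(N + Q\right) + \frac{2}{5} N 2 = \left(N + Q\right) + \frac{4 N}{5} = Q + \frac{9 N}{5}$)
$L{\left(\left(-18\right) \left(-35\right),617 \right)} + K{\left(-633 \right)} = \left(617 + \frac{9 \left(\left(-18\right) \left(-35\right)\right)}{5}\right) - 100 = \left(617 + \frac{9}{5} \cdot 630\right) - 100 = \left(617 + 1134\right) - 100 = 1751 - 100 = 1651$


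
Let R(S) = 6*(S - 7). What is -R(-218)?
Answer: 1350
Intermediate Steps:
R(S) = -42 + 6*S (R(S) = 6*(-7 + S) = -42 + 6*S)
-R(-218) = -(-42 + 6*(-218)) = -(-42 - 1308) = -1*(-1350) = 1350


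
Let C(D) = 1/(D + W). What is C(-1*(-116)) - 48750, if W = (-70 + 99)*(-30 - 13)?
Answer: -55136251/1131 ≈ -48750.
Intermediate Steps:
W = -1247 (W = 29*(-43) = -1247)
C(D) = 1/(-1247 + D) (C(D) = 1/(D - 1247) = 1/(-1247 + D))
C(-1*(-116)) - 48750 = 1/(-1247 - 1*(-116)) - 48750 = 1/(-1247 + 116) - 48750 = 1/(-1131) - 48750 = -1/1131 - 48750 = -55136251/1131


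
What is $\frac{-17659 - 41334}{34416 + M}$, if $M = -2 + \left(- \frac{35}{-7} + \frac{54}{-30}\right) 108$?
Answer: $- \frac{294965}{173798} \approx -1.6972$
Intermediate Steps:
$M = \frac{1718}{5}$ ($M = -2 + \left(\left(-35\right) \left(- \frac{1}{7}\right) + 54 \left(- \frac{1}{30}\right)\right) 108 = -2 + \left(5 - \frac{9}{5}\right) 108 = -2 + \frac{16}{5} \cdot 108 = -2 + \frac{1728}{5} = \frac{1718}{5} \approx 343.6$)
$\frac{-17659 - 41334}{34416 + M} = \frac{-17659 - 41334}{34416 + \frac{1718}{5}} = - \frac{58993}{\frac{173798}{5}} = \left(-58993\right) \frac{5}{173798} = - \frac{294965}{173798}$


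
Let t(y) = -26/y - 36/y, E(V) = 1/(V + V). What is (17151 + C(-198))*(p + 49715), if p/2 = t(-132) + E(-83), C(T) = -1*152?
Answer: 2314786553075/2739 ≈ 8.4512e+8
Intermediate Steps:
C(T) = -152
E(V) = 1/(2*V)
t(y) = -62/y
p = 2540/2739 (p = 2*(-62/(-132) + (1/2)/(-83)) = 2*(-62*(-1/132) + (1/2)*(-1/83)) = 2*(31/66 - 1/166) = 2*(1270/2739) = 2540/2739 ≈ 0.92735)
(17151 + C(-198))*(p + 49715) = (17151 - 152)*(2540/2739 + 49715) = 16999*(136171925/2739) = 2314786553075/2739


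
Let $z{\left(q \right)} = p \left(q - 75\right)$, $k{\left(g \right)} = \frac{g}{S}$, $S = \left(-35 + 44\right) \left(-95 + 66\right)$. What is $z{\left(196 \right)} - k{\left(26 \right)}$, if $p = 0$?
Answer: $\frac{26}{261} \approx 0.099617$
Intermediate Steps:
$S = -261$ ($S = 9 \left(-29\right) = -261$)
$k{\left(g \right)} = - \frac{g}{261}$ ($k{\left(g \right)} = \frac{g}{-261} = g \left(- \frac{1}{261}\right) = - \frac{g}{261}$)
$z{\left(q \right)} = 0$ ($z{\left(q \right)} = 0 \left(q - 75\right) = 0 \left(-75 + q\right) = 0$)
$z{\left(196 \right)} - k{\left(26 \right)} = 0 - \left(- \frac{1}{261}\right) 26 = 0 - - \frac{26}{261} = 0 + \frac{26}{261} = \frac{26}{261}$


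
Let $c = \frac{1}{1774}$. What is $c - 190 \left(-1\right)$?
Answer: $\frac{337061}{1774} \approx 190.0$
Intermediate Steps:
$c = \frac{1}{1774} \approx 0.0005637$
$c - 190 \left(-1\right) = \frac{1}{1774} - 190 \left(-1\right) = \frac{1}{1774} - -190 = \frac{1}{1774} + 190 = \frac{337061}{1774}$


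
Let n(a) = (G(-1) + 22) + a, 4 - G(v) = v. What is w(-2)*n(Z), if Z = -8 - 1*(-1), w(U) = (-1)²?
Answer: 20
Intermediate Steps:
G(v) = 4 - v
w(U) = 1
Z = -7 (Z = -8 + 1 = -7)
n(a) = 27 + a (n(a) = ((4 - 1*(-1)) + 22) + a = ((4 + 1) + 22) + a = (5 + 22) + a = 27 + a)
w(-2)*n(Z) = 1*(27 - 7) = 1*20 = 20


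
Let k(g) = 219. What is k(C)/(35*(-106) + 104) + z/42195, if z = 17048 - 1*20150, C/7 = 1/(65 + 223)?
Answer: -2269613/16906130 ≈ -0.13425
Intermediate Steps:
C = 7/288 (C = 7/(65 + 223) = 7/288 ≈ 0.024306)
z = -3102 (z = 17048 - 20150 = -3102)
k(C)/(35*(-106) + 104) + z/42195 = 219/(35*(-106) + 104) - 3102/42195 = 219/(-3710 + 104) - 3102*1/42195 = 219/(-3606) - 1034/14065 = 219*(-1/3606) - 1034/14065 = -73/1202 - 1034/14065 = -2269613/16906130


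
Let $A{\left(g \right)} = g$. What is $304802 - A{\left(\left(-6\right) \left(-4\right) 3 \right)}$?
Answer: $304730$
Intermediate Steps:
$304802 - A{\left(\left(-6\right) \left(-4\right) 3 \right)} = 304802 - \left(-6\right) \left(-4\right) 3 = 304802 - 24 \cdot 3 = 304802 - 72 = 304730$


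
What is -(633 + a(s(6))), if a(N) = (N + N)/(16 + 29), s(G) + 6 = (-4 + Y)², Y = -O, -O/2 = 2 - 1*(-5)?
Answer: -28673/45 ≈ -637.18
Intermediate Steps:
O = -14 (O = -2*(2 - 1*(-5)) = -2*(2 + 5) = -2*7 = -14)
Y = 14 (Y = -1*(-14) = 14)
s(G) = 94 (s(G) = -6 + (-4 + 14)² = -6 + 10² = -6 + 100 = 94)
a(N) = 2*N/45 (a(N) = (2*N)/45 = (2*N)*(1/45) = 2*N/45)
-(633 + a(s(6))) = -(633 + (2/45)*94) = -(633 + 188/45) = -1*28673/45 = -28673/45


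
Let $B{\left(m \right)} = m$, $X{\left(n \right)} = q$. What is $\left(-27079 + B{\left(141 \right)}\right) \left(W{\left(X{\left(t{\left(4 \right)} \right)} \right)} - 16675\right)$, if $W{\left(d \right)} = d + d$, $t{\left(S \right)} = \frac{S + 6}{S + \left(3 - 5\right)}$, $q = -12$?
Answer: $449837662$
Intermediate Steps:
$t{\left(S \right)} = \frac{6 + S}{-2 + S}$ ($t{\left(S \right)} = \frac{6 + S}{S + \left(3 - 5\right)} = \frac{6 + S}{S - 2} = \frac{6 + S}{-2 + S}$)
$X{\left(n \right)} = -12$
$W{\left(d \right)} = 2 d$
$\left(-27079 + B{\left(141 \right)}\right) \left(W{\left(X{\left(t{\left(4 \right)} \right)} \right)} - 16675\right) = \left(-27079 + 141\right) \left(2 \left(-12\right) - 16675\right) = - 26938 \left(-24 - 16675\right) = \left(-26938\right) \left(-16699\right) = 449837662$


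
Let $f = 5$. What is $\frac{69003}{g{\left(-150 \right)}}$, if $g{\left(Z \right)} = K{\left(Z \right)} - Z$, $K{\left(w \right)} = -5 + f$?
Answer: $\frac{23001}{50} \approx 460.02$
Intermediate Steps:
$K{\left(w \right)} = 0$ ($K{\left(w \right)} = -5 + 5 = 0$)
$g{\left(Z \right)} = - Z$ ($g{\left(Z \right)} = 0 - Z = - Z$)
$\frac{69003}{g{\left(-150 \right)}} = \frac{69003}{\left(-1\right) \left(-150\right)} = \frac{69003}{150} = 69003 \cdot \frac{1}{150} = \frac{23001}{50}$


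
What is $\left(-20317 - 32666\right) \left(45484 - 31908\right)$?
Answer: $-719297208$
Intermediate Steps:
$\left(-20317 - 32666\right) \left(45484 - 31908\right) = \left(-52983\right) 13576 = -719297208$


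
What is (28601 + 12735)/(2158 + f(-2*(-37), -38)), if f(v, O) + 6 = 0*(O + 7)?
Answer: 5167/269 ≈ 19.208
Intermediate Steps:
f(v, O) = -6 (f(v, O) = -6 + 0*(O + 7) = -6 + 0*(7 + O) = -6 + 0 = -6)
(28601 + 12735)/(2158 + f(-2*(-37), -38)) = (28601 + 12735)/(2158 - 6) = 41336/2152 = 41336*(1/2152) = 5167/269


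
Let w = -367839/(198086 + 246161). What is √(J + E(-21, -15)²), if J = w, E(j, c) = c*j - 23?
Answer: √16827147159203143/444247 ≈ 292.00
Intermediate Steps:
E(j, c) = -23 + c*j
w = -367839/444247 ≈ -0.82801
J = -367839/444247 ≈ -0.82801
√(J + E(-21, -15)²) = √(-367839/444247 + (-23 - 15*(-21))²) = √(-367839/444247 + (-23 + 315)²) = √(-367839/444247 + 292²) = √(-367839/444247 + 85264) = √(37877908369/444247) = √16827147159203143/444247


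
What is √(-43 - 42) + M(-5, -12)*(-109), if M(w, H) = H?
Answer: 1308 + I*√85 ≈ 1308.0 + 9.2195*I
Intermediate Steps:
√(-43 - 42) + M(-5, -12)*(-109) = √(-43 - 42) - 12*(-109) = √(-85) + 1308 = I*√85 + 1308 = 1308 + I*√85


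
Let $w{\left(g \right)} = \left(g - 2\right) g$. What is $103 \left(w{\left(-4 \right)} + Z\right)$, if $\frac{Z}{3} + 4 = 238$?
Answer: $74778$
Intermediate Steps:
$w{\left(g \right)} = g \left(-2 + g\right)$ ($w{\left(g \right)} = \left(-2 + g\right) g = g \left(-2 + g\right)$)
$Z = 702$ ($Z = -12 + 3 \cdot 238 = -12 + 714 = 702$)
$103 \left(w{\left(-4 \right)} + Z\right) = 103 \left(- 4 \left(-2 - 4\right) + 702\right) = 103 \left(\left(-4\right) \left(-6\right) + 702\right) = 103 \left(24 + 702\right) = 103 \cdot 726 = 74778$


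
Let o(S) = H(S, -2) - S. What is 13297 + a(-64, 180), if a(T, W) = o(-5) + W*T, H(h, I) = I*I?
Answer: 1786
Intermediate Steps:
H(h, I) = I²
o(S) = 4 - S (o(S) = (-2)² - S = 4 - S)
a(T, W) = 9 + T*W (a(T, W) = (4 - 1*(-5)) + W*T = (4 + 5) + T*W = 9 + T*W)
13297 + a(-64, 180) = 13297 + (9 - 64*180) = 13297 + (9 - 11520) = 13297 - 11511 = 1786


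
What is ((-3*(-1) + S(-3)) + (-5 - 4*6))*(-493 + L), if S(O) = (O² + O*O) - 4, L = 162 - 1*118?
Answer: 5388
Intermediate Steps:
L = 44 (L = 162 - 118 = 44)
S(O) = -4 + 2*O² (S(O) = (O² + O²) - 4 = 2*O² - 4 = -4 + 2*O²)
((-3*(-1) + S(-3)) + (-5 - 4*6))*(-493 + L) = ((-3*(-1) + (-4 + 2*(-3)²)) + (-5 - 4*6))*(-493 + 44) = ((3 + (-4 + 2*9)) + (-5 - 24))*(-449) = ((3 + (-4 + 18)) - 29)*(-449) = ((3 + 14) - 29)*(-449) = (17 - 29)*(-449) = -12*(-449) = 5388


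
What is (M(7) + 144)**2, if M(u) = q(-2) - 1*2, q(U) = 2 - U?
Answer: 21316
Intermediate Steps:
M(u) = 2 (M(u) = (2 - 1*(-2)) - 1*2 = (2 + 2) - 2 = 4 - 2 = 2)
(M(7) + 144)**2 = (2 + 144)**2 = 146**2 = 21316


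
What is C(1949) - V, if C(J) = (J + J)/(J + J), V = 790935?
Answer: -790934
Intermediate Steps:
C(J) = 1 (C(J) = (2*J)/((2*J)) = (2*J)*(1/(2*J)) = 1)
C(1949) - V = 1 - 1*790935 = 1 - 790935 = -790934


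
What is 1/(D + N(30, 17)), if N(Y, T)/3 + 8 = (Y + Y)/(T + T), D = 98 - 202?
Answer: -17/2086 ≈ -0.0081496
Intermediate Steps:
D = -104
N(Y, T) = -24 + 3*Y/T (N(Y, T) = -24 + 3*((Y + Y)/(T + T)) = -24 + 3*((2*Y)/((2*T))) = -24 + 3*((2*Y)*(1/(2*T))) = -24 + 3*(Y/T) = -24 + 3*Y/T)
1/(D + N(30, 17)) = 1/(-104 + (-24 + 3*30/17)) = 1/(-104 + (-24 + 3*30*(1/17))) = 1/(-104 + (-24 + 90/17)) = 1/(-104 - 318/17) = 1/(-2086/17) = -17/2086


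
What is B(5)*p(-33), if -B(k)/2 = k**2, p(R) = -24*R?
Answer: -39600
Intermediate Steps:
B(k) = -2*k**2
B(5)*p(-33) = (-2*5**2)*(-24*(-33)) = -2*25*792 = -50*792 = -39600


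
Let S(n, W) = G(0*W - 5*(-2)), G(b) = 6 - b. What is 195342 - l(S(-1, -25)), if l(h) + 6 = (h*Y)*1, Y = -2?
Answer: 195340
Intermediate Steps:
S(n, W) = -4 (S(n, W) = 6 - (0*W - 5*(-2)) = 6 - (0 + 10) = 6 - 1*10 = 6 - 10 = -4)
l(h) = -6 - 2*h (l(h) = -6 + (h*(-2))*1 = -6 - 2*h*1 = -6 - 2*h)
195342 - l(S(-1, -25)) = 195342 - (-6 - 2*(-4)) = 195342 - (-6 + 8) = 195342 - 1*2 = 195342 - 2 = 195340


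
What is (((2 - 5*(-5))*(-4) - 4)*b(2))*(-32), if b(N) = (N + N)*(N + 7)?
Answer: 129024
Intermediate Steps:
b(N) = 2*N*(7 + N) (b(N) = (2*N)*(7 + N) = 2*N*(7 + N))
(((2 - 5*(-5))*(-4) - 4)*b(2))*(-32) = (((2 - 5*(-5))*(-4) - 4)*(2*2*(7 + 2)))*(-32) = (((2 + 25)*(-4) - 4)*(2*2*9))*(-32) = ((27*(-4) - 4)*36)*(-32) = ((-108 - 4)*36)*(-32) = -112*36*(-32) = -4032*(-32) = 129024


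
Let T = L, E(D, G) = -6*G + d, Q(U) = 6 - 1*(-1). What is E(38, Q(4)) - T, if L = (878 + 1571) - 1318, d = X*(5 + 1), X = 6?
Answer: -1137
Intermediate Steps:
d = 36 (d = 6*(5 + 1) = 6*6 = 36)
Q(U) = 7 (Q(U) = 6 + 1 = 7)
E(D, G) = 36 - 6*G (E(D, G) = -6*G + 36 = 36 - 6*G)
L = 1131 (L = 2449 - 1318 = 1131)
T = 1131
E(38, Q(4)) - T = (36 - 6*7) - 1*1131 = (36 - 42) - 1131 = -6 - 1131 = -1137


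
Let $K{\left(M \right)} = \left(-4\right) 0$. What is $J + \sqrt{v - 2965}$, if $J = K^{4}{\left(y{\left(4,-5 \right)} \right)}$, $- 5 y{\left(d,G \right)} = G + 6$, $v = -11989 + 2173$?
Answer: $i \sqrt{12781} \approx 113.05 i$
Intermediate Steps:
$v = -9816$
$y{\left(d,G \right)} = - \frac{6}{5} - \frac{G}{5}$ ($y{\left(d,G \right)} = - \frac{G + 6}{5} = - \frac{6 + G}{5} = - \frac{6}{5} - \frac{G}{5}$)
$K{\left(M \right)} = 0$
$J = 0$ ($J = 0^{4} = 0$)
$J + \sqrt{v - 2965} = 0 + \sqrt{-9816 - 2965} = 0 + \sqrt{-12781} = 0 + i \sqrt{12781} = i \sqrt{12781}$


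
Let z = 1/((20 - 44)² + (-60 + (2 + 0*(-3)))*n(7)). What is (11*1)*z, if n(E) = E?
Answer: 11/170 ≈ 0.064706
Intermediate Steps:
z = 1/170 (z = 1/((20 - 44)² + (-60 + (2 + 0*(-3)))*7) = 1/((-24)² + (-60 + (2 + 0))*7) = 1/(576 + (-60 + 2)*7) = 1/(576 - 58*7) = 1/(576 - 406) = 1/170 ≈ 0.0058824)
(11*1)*z = (11*1)*(1/170) = 11*(1/170) = 11/170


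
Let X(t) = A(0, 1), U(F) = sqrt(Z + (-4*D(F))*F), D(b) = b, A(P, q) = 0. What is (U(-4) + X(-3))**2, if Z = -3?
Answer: -67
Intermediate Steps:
U(F) = sqrt(-3 - 4*F**2) (U(F) = sqrt(-3 + (-4*F)*F) = sqrt(-3 - 4*F**2))
X(t) = 0
(U(-4) + X(-3))**2 = (sqrt(-3 - 4*(-4)**2) + 0)**2 = (sqrt(-3 - 4*16) + 0)**2 = (sqrt(-3 - 64) + 0)**2 = (sqrt(-67) + 0)**2 = (I*sqrt(67) + 0)**2 = (I*sqrt(67))**2 = -67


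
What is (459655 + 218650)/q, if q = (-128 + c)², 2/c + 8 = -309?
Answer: 68162191145/1646574084 ≈ 41.396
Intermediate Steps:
c = -2/317 (c = 2/(-8 - 309) = 2/(-317) = 2*(-1/317) = -2/317 ≈ -0.0063092)
q = 1646574084/100489 (q = (-128 - 2/317)² = (-40578/317)² = 1646574084/100489 ≈ 16386.)
(459655 + 218650)/q = (459655 + 218650)/(1646574084/100489) = 678305*(100489/1646574084) = 68162191145/1646574084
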